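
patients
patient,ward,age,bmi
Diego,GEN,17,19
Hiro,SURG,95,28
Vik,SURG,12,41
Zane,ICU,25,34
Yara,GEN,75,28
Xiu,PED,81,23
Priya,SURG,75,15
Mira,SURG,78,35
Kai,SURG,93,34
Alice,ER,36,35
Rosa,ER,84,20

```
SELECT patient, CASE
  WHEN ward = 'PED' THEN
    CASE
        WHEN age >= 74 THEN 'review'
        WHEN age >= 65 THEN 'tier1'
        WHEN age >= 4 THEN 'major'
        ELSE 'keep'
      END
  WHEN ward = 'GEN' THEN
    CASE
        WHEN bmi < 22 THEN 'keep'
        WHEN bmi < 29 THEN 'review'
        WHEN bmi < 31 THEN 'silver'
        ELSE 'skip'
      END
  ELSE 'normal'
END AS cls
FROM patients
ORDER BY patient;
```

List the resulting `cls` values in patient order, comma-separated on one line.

normal, keep, normal, normal, normal, normal, normal, normal, review, review, normal

patient=Alice: ward='ER' → outer ELSE → normal
patient=Diego: ward='GEN' → inner[bmi < 22] → keep
patient=Hiro: ward='SURG' → outer ELSE → normal
patient=Kai: ward='SURG' → outer ELSE → normal
patient=Mira: ward='SURG' → outer ELSE → normal
patient=Priya: ward='SURG' → outer ELSE → normal
patient=Rosa: ward='ER' → outer ELSE → normal
patient=Vik: ward='SURG' → outer ELSE → normal
patient=Xiu: ward='PED' → inner[age >= 74] → review
patient=Yara: ward='GEN' → inner[bmi < 29] → review
patient=Zane: ward='ICU' → outer ELSE → normal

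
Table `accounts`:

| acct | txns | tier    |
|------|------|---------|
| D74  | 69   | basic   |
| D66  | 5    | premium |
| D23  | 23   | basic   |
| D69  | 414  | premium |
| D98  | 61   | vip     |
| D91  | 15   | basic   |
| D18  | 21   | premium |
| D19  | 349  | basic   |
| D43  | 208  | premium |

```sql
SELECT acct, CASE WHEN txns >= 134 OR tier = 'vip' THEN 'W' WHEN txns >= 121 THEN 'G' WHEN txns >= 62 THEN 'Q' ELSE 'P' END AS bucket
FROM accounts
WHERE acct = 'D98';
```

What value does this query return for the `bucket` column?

acct = D98: txns=61, tier=vip.
txns >= 134 OR tier = 'vip' → true → W

W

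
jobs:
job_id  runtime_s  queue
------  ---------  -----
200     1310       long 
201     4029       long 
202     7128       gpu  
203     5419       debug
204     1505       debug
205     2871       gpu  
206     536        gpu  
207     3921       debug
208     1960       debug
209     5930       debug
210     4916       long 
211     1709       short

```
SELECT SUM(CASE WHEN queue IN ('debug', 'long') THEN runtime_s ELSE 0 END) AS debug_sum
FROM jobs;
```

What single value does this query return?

28990

job_id=200: ✓ → 1310
job_id=201: ✓ → 4029
job_id=202: ✗
job_id=203: ✓ → 5419
job_id=204: ✓ → 1505
job_id=205: ✗
job_id=206: ✗
job_id=207: ✓ → 3921
job_id=208: ✓ → 1960
job_id=209: ✓ → 5930
job_id=210: ✓ → 4916
job_id=211: ✗
debug_sum = 1310 + 4029 + 5419 + 1505 + 3921 + 1960 + 5930 + 4916 = 28990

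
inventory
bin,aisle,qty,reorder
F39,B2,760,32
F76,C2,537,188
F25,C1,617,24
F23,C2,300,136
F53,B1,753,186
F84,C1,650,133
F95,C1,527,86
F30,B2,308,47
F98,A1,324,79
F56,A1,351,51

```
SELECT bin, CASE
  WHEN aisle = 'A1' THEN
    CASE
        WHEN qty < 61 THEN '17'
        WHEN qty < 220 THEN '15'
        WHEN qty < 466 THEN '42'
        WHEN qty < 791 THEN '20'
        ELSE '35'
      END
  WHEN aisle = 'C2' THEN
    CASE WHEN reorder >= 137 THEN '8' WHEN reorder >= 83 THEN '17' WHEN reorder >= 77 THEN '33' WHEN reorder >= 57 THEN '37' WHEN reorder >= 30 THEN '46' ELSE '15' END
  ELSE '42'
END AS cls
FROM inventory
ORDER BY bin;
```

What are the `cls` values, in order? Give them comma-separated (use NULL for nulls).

bin=F23: aisle='C2' → inner[reorder >= 83] → 17
bin=F25: aisle='C1' → outer ELSE → 42
bin=F30: aisle='B2' → outer ELSE → 42
bin=F39: aisle='B2' → outer ELSE → 42
bin=F53: aisle='B1' → outer ELSE → 42
bin=F56: aisle='A1' → inner[qty < 466] → 42
bin=F76: aisle='C2' → inner[reorder >= 137] → 8
bin=F84: aisle='C1' → outer ELSE → 42
bin=F95: aisle='C1' → outer ELSE → 42
bin=F98: aisle='A1' → inner[qty < 466] → 42

17, 42, 42, 42, 42, 42, 8, 42, 42, 42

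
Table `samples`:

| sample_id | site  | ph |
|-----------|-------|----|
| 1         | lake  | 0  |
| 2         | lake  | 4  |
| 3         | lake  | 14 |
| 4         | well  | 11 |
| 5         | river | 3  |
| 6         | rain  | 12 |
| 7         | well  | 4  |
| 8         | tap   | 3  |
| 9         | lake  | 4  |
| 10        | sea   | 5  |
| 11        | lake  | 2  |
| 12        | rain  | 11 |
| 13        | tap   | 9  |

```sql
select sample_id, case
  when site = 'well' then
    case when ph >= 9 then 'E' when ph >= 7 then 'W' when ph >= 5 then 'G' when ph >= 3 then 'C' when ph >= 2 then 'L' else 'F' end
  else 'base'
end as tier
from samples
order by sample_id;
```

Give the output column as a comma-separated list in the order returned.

sample_id=1: site='lake' → outer ELSE → base
sample_id=2: site='lake' → outer ELSE → base
sample_id=3: site='lake' → outer ELSE → base
sample_id=4: site='well' → inner[ph >= 9] → E
sample_id=5: site='river' → outer ELSE → base
sample_id=6: site='rain' → outer ELSE → base
sample_id=7: site='well' → inner[ph >= 3] → C
sample_id=8: site='tap' → outer ELSE → base
sample_id=9: site='lake' → outer ELSE → base
sample_id=10: site='sea' → outer ELSE → base
sample_id=11: site='lake' → outer ELSE → base
sample_id=12: site='rain' → outer ELSE → base
sample_id=13: site='tap' → outer ELSE → base

base, base, base, E, base, base, C, base, base, base, base, base, base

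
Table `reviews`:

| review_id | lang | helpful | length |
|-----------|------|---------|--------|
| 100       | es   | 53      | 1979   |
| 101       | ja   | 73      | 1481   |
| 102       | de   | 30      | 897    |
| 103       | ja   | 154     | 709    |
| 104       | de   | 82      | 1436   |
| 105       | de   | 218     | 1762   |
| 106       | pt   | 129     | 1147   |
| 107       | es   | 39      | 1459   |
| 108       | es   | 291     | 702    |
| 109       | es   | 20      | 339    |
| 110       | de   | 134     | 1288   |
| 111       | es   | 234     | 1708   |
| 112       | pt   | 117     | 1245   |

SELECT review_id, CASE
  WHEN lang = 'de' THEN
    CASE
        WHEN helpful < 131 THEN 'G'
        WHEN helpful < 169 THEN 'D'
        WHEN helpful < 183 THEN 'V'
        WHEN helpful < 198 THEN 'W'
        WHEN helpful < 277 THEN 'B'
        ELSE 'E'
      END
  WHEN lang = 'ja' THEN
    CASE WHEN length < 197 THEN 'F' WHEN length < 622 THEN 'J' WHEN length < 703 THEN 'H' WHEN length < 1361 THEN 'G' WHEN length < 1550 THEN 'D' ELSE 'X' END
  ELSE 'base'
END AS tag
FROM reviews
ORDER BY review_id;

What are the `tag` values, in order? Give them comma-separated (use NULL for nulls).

review_id=100: lang='es' → outer ELSE → base
review_id=101: lang='ja' → inner[length < 1550] → D
review_id=102: lang='de' → inner[helpful < 131] → G
review_id=103: lang='ja' → inner[length < 1361] → G
review_id=104: lang='de' → inner[helpful < 131] → G
review_id=105: lang='de' → inner[helpful < 277] → B
review_id=106: lang='pt' → outer ELSE → base
review_id=107: lang='es' → outer ELSE → base
review_id=108: lang='es' → outer ELSE → base
review_id=109: lang='es' → outer ELSE → base
review_id=110: lang='de' → inner[helpful < 169] → D
review_id=111: lang='es' → outer ELSE → base
review_id=112: lang='pt' → outer ELSE → base

base, D, G, G, G, B, base, base, base, base, D, base, base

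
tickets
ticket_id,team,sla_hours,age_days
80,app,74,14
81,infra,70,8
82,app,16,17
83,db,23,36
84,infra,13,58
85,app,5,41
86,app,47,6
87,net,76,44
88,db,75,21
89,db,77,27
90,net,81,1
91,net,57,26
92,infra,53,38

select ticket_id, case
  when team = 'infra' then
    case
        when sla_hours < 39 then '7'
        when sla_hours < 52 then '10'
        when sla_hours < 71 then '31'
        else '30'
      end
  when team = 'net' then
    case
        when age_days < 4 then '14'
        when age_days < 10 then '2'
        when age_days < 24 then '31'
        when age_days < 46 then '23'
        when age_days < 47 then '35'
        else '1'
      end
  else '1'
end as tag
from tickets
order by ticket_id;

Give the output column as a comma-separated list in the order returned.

ticket_id=80: team='app' → outer ELSE → 1
ticket_id=81: team='infra' → inner[sla_hours < 71] → 31
ticket_id=82: team='app' → outer ELSE → 1
ticket_id=83: team='db' → outer ELSE → 1
ticket_id=84: team='infra' → inner[sla_hours < 39] → 7
ticket_id=85: team='app' → outer ELSE → 1
ticket_id=86: team='app' → outer ELSE → 1
ticket_id=87: team='net' → inner[age_days < 46] → 23
ticket_id=88: team='db' → outer ELSE → 1
ticket_id=89: team='db' → outer ELSE → 1
ticket_id=90: team='net' → inner[age_days < 4] → 14
ticket_id=91: team='net' → inner[age_days < 46] → 23
ticket_id=92: team='infra' → inner[sla_hours < 71] → 31

1, 31, 1, 1, 7, 1, 1, 23, 1, 1, 14, 23, 31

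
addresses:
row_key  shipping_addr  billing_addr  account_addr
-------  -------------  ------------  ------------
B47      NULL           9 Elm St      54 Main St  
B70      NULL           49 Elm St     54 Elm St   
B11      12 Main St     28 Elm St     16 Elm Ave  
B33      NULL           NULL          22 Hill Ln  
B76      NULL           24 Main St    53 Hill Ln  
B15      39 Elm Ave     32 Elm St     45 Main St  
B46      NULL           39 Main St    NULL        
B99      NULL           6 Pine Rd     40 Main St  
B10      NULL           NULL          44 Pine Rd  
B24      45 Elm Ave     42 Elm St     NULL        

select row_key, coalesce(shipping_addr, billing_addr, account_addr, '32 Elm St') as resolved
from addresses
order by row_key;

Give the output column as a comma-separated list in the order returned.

row_key=B10: shipping_addr=NULL, billing_addr=NULL, account_addr=44 Pine Rd → 44 Pine Rd
row_key=B11: shipping_addr=12 Main St → 12 Main St
row_key=B15: shipping_addr=39 Elm Ave → 39 Elm Ave
row_key=B24: shipping_addr=45 Elm Ave → 45 Elm Ave
row_key=B33: shipping_addr=NULL, billing_addr=NULL, account_addr=22 Hill Ln → 22 Hill Ln
row_key=B46: shipping_addr=NULL, billing_addr=39 Main St → 39 Main St
row_key=B47: shipping_addr=NULL, billing_addr=9 Elm St → 9 Elm St
row_key=B70: shipping_addr=NULL, billing_addr=49 Elm St → 49 Elm St
row_key=B76: shipping_addr=NULL, billing_addr=24 Main St → 24 Main St
row_key=B99: shipping_addr=NULL, billing_addr=6 Pine Rd → 6 Pine Rd

44 Pine Rd, 12 Main St, 39 Elm Ave, 45 Elm Ave, 22 Hill Ln, 39 Main St, 9 Elm St, 49 Elm St, 24 Main St, 6 Pine Rd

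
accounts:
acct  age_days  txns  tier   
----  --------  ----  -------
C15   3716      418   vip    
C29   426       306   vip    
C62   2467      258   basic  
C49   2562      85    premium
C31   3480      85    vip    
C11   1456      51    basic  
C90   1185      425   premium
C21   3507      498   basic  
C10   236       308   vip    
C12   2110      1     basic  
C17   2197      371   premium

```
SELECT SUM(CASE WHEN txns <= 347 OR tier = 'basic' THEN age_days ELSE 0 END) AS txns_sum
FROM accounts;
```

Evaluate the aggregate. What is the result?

acct=C15: ✗
acct=C29: ✓ → 426
acct=C62: ✓ → 2467
acct=C49: ✓ → 2562
acct=C31: ✓ → 3480
acct=C11: ✓ → 1456
acct=C90: ✗
acct=C21: ✓ → 3507
acct=C10: ✓ → 236
acct=C12: ✓ → 2110
acct=C17: ✗
txns_sum = 426 + 2467 + 2562 + 3480 + 1456 + 3507 + 236 + 2110 = 16244

16244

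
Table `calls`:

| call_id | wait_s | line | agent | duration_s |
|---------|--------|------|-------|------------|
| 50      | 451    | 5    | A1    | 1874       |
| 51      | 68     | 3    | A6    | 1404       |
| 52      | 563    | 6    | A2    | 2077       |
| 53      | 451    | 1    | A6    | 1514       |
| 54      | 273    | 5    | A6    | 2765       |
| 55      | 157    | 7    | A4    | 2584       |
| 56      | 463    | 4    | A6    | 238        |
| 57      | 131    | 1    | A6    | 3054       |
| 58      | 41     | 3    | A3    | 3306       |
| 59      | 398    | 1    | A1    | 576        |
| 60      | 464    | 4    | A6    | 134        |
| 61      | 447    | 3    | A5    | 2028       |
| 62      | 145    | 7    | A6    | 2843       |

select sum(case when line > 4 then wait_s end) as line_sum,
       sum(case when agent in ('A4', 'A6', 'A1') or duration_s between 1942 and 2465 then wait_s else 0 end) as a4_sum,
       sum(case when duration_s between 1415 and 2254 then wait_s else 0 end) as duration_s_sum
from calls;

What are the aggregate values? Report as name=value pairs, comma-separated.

[line_sum: line > 4]
call_id=50: ✓ → 451
call_id=51: ✗
call_id=52: ✓ → 563
call_id=53: ✗
call_id=54: ✓ → 273
call_id=55: ✓ → 157
call_id=56: ✗
call_id=57: ✗
call_id=58: ✗
call_id=59: ✗
call_id=60: ✗
call_id=61: ✗
call_id=62: ✓ → 145
line_sum = 451 + 563 + 273 + 157 + 145 = 1589
—
[a4_sum: agent in ('A4', 'A6', 'A1') or duration_s between 1942 and 2465]
call_id=50: ✓ → 451
call_id=51: ✓ → 68
call_id=52: ✓ → 563
call_id=53: ✓ → 451
call_id=54: ✓ → 273
call_id=55: ✓ → 157
call_id=56: ✓ → 463
call_id=57: ✓ → 131
call_id=58: ✗
call_id=59: ✓ → 398
call_id=60: ✓ → 464
call_id=61: ✓ → 447
call_id=62: ✓ → 145
a4_sum = 451 + 68 + 563 + 451 + 273 + 157 + 463 + 131 + 398 + 464 + 447 + 145 = 4011
—
[duration_s_sum: duration_s between 1415 and 2254]
call_id=50: ✓ → 451
call_id=51: ✗
call_id=52: ✓ → 563
call_id=53: ✓ → 451
call_id=54: ✗
call_id=55: ✗
call_id=56: ✗
call_id=57: ✗
call_id=58: ✗
call_id=59: ✗
call_id=60: ✗
call_id=61: ✓ → 447
call_id=62: ✗
duration_s_sum = 451 + 563 + 451 + 447 = 1912

line_sum=1589, a4_sum=4011, duration_s_sum=1912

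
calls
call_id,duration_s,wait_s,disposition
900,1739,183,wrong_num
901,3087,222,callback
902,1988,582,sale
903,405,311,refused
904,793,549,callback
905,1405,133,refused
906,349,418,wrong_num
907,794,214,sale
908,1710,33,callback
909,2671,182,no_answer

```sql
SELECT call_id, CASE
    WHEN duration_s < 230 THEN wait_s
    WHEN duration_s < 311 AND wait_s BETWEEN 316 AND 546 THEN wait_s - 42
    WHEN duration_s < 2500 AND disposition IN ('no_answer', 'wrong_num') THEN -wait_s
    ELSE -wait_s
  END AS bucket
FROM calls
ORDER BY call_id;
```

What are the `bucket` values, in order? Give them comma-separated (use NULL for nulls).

call_id=900: duration_s < 2500 AND disposition IN ('no_answer', 'wrong_num') → -183
call_id=901: ELSE → -222
call_id=902: ELSE → -582
call_id=903: ELSE → -311
call_id=904: ELSE → -549
call_id=905: ELSE → -133
call_id=906: duration_s < 2500 AND disposition IN ('no_answer', 'wrong_num') → -418
call_id=907: ELSE → -214
call_id=908: ELSE → -33
call_id=909: ELSE → -182

-183, -222, -582, -311, -549, -133, -418, -214, -33, -182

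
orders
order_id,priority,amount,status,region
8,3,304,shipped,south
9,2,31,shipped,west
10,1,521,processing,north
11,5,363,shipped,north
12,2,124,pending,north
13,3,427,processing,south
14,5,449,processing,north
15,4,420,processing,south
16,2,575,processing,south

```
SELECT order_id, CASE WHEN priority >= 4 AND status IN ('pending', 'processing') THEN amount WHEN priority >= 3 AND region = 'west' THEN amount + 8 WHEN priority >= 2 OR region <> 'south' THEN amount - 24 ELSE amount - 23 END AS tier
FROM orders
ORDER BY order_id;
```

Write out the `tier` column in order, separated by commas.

280, 7, 497, 339, 100, 403, 449, 420, 551

order_id=8: priority >= 2 OR region <> 'south' → 280
order_id=9: priority >= 2 OR region <> 'south' → 7
order_id=10: priority >= 2 OR region <> 'south' → 497
order_id=11: priority >= 2 OR region <> 'south' → 339
order_id=12: priority >= 2 OR region <> 'south' → 100
order_id=13: priority >= 2 OR region <> 'south' → 403
order_id=14: priority >= 4 AND status IN ('pending', 'processing') → 449
order_id=15: priority >= 4 AND status IN ('pending', 'processing') → 420
order_id=16: priority >= 2 OR region <> 'south' → 551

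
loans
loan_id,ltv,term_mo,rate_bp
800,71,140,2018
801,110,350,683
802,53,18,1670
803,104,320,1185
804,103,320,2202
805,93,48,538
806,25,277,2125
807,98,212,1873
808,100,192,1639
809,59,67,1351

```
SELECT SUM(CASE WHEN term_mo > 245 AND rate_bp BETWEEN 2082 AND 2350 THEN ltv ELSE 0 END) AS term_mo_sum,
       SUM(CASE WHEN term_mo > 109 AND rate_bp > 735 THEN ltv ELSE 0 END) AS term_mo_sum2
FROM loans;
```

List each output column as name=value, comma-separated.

[term_mo_sum: term_mo > 245 AND rate_bp BETWEEN 2082 AND 2350]
loan_id=800: ✗
loan_id=801: ✗
loan_id=802: ✗
loan_id=803: ✗
loan_id=804: ✓ → 103
loan_id=805: ✗
loan_id=806: ✓ → 25
loan_id=807: ✗
loan_id=808: ✗
loan_id=809: ✗
term_mo_sum = 103 + 25 = 128
—
[term_mo_sum2: term_mo > 109 AND rate_bp > 735]
loan_id=800: ✓ → 71
loan_id=801: ✗
loan_id=802: ✗
loan_id=803: ✓ → 104
loan_id=804: ✓ → 103
loan_id=805: ✗
loan_id=806: ✓ → 25
loan_id=807: ✓ → 98
loan_id=808: ✓ → 100
loan_id=809: ✗
term_mo_sum2 = 71 + 104 + 103 + 25 + 98 + 100 = 501

term_mo_sum=128, term_mo_sum2=501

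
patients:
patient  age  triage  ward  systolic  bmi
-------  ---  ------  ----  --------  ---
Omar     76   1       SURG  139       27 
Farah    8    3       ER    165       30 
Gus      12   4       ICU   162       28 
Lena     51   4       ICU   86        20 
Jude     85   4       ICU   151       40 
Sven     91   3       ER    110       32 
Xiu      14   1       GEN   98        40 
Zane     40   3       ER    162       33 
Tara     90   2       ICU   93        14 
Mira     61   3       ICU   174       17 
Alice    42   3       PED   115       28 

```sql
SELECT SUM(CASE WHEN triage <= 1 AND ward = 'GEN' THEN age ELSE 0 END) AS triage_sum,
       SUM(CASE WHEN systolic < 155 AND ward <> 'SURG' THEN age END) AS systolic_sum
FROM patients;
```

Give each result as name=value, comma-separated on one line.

triage_sum=14, systolic_sum=373

[triage_sum: triage <= 1 AND ward = 'GEN']
patient=Omar: ✗
patient=Farah: ✗
patient=Gus: ✗
patient=Lena: ✗
patient=Jude: ✗
patient=Sven: ✗
patient=Xiu: ✓ → 14
patient=Zane: ✗
patient=Tara: ✗
patient=Mira: ✗
patient=Alice: ✗
triage_sum = 14
—
[systolic_sum: systolic < 155 AND ward <> 'SURG']
patient=Omar: ✗
patient=Farah: ✗
patient=Gus: ✗
patient=Lena: ✓ → 51
patient=Jude: ✓ → 85
patient=Sven: ✓ → 91
patient=Xiu: ✓ → 14
patient=Zane: ✗
patient=Tara: ✓ → 90
patient=Mira: ✗
patient=Alice: ✓ → 42
systolic_sum = 51 + 85 + 91 + 14 + 90 + 42 = 373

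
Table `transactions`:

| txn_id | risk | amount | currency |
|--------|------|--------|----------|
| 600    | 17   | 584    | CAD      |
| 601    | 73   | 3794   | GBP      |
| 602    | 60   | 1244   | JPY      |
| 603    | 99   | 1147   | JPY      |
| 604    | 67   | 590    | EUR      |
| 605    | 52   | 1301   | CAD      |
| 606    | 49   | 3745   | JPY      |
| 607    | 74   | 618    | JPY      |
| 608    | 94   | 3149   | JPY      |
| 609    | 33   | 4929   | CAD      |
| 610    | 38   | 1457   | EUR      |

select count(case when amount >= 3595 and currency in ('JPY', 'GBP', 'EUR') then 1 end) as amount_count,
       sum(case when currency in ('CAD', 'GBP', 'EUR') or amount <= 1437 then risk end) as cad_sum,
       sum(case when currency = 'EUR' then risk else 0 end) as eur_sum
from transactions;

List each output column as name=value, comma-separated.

[amount_count: amount >= 3595 and currency in ('JPY', 'GBP', 'EUR')]
txn_id=600: ✗
txn_id=601: ✓ → 1
txn_id=602: ✗
txn_id=603: ✗
txn_id=604: ✗
txn_id=605: ✗
txn_id=606: ✓ → 1
txn_id=607: ✗
txn_id=608: ✗
txn_id=609: ✗
txn_id=610: ✗
amount_count = COUNT(1, 1) = 2
—
[cad_sum: currency in ('CAD', 'GBP', 'EUR') or amount <= 1437]
txn_id=600: ✓ → 17
txn_id=601: ✓ → 73
txn_id=602: ✓ → 60
txn_id=603: ✓ → 99
txn_id=604: ✓ → 67
txn_id=605: ✓ → 52
txn_id=606: ✗
txn_id=607: ✓ → 74
txn_id=608: ✗
txn_id=609: ✓ → 33
txn_id=610: ✓ → 38
cad_sum = 17 + 73 + 60 + 99 + 67 + 52 + 74 + 33 + 38 = 513
—
[eur_sum: currency = 'EUR']
txn_id=600: ✗
txn_id=601: ✗
txn_id=602: ✗
txn_id=603: ✗
txn_id=604: ✓ → 67
txn_id=605: ✗
txn_id=606: ✗
txn_id=607: ✗
txn_id=608: ✗
txn_id=609: ✗
txn_id=610: ✓ → 38
eur_sum = 67 + 38 = 105

amount_count=2, cad_sum=513, eur_sum=105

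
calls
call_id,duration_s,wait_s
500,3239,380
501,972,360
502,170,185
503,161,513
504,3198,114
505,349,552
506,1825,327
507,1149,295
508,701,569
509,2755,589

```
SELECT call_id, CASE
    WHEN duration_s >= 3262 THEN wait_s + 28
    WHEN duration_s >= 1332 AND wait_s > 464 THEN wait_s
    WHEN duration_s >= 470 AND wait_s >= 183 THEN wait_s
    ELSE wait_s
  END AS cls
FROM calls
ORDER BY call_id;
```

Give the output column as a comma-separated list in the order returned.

call_id=500: duration_s >= 470 AND wait_s >= 183 → 380
call_id=501: duration_s >= 470 AND wait_s >= 183 → 360
call_id=502: ELSE → 185
call_id=503: ELSE → 513
call_id=504: ELSE → 114
call_id=505: ELSE → 552
call_id=506: duration_s >= 470 AND wait_s >= 183 → 327
call_id=507: duration_s >= 470 AND wait_s >= 183 → 295
call_id=508: duration_s >= 470 AND wait_s >= 183 → 569
call_id=509: duration_s >= 1332 AND wait_s > 464 → 589

380, 360, 185, 513, 114, 552, 327, 295, 569, 589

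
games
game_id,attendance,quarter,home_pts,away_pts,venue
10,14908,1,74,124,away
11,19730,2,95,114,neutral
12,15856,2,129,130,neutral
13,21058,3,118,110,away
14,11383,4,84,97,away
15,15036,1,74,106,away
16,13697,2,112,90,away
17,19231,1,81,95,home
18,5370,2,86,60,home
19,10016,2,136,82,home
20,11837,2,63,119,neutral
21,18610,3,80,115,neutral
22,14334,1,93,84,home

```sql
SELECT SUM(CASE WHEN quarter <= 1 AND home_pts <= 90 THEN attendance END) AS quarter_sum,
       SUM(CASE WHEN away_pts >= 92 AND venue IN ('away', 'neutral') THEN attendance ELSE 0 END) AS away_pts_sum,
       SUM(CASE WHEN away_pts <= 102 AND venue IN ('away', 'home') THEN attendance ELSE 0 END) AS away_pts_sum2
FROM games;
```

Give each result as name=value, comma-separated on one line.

quarter_sum=49175, away_pts_sum=128418, away_pts_sum2=74031

[quarter_sum: quarter <= 1 AND home_pts <= 90]
game_id=10: ✓ → 14908
game_id=11: ✗
game_id=12: ✗
game_id=13: ✗
game_id=14: ✗
game_id=15: ✓ → 15036
game_id=16: ✗
game_id=17: ✓ → 19231
game_id=18: ✗
game_id=19: ✗
game_id=20: ✗
game_id=21: ✗
game_id=22: ✗
quarter_sum = 14908 + 15036 + 19231 = 49175
—
[away_pts_sum: away_pts >= 92 AND venue IN ('away', 'neutral')]
game_id=10: ✓ → 14908
game_id=11: ✓ → 19730
game_id=12: ✓ → 15856
game_id=13: ✓ → 21058
game_id=14: ✓ → 11383
game_id=15: ✓ → 15036
game_id=16: ✗
game_id=17: ✗
game_id=18: ✗
game_id=19: ✗
game_id=20: ✓ → 11837
game_id=21: ✓ → 18610
game_id=22: ✗
away_pts_sum = 14908 + 19730 + 15856 + 21058 + 11383 + 15036 + 11837 + 18610 = 128418
—
[away_pts_sum2: away_pts <= 102 AND venue IN ('away', 'home')]
game_id=10: ✗
game_id=11: ✗
game_id=12: ✗
game_id=13: ✗
game_id=14: ✓ → 11383
game_id=15: ✗
game_id=16: ✓ → 13697
game_id=17: ✓ → 19231
game_id=18: ✓ → 5370
game_id=19: ✓ → 10016
game_id=20: ✗
game_id=21: ✗
game_id=22: ✓ → 14334
away_pts_sum2 = 11383 + 13697 + 19231 + 5370 + 10016 + 14334 = 74031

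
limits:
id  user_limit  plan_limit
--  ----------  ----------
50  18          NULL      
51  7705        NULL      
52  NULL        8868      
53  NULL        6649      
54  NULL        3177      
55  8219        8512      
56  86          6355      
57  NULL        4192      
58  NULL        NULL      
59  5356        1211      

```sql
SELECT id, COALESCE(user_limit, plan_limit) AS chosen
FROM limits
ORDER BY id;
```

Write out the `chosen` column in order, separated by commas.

id=50: user_limit=18 → 18
id=51: user_limit=7705 → 7705
id=52: user_limit=NULL, plan_limit=8868 → 8868
id=53: user_limit=NULL, plan_limit=6649 → 6649
id=54: user_limit=NULL, plan_limit=3177 → 3177
id=55: user_limit=8219 → 8219
id=56: user_limit=86 → 86
id=57: user_limit=NULL, plan_limit=4192 → 4192
id=58: user_limit=NULL, plan_limit=NULL (all NULL) → NULL
id=59: user_limit=5356 → 5356

18, 7705, 8868, 6649, 3177, 8219, 86, 4192, NULL, 5356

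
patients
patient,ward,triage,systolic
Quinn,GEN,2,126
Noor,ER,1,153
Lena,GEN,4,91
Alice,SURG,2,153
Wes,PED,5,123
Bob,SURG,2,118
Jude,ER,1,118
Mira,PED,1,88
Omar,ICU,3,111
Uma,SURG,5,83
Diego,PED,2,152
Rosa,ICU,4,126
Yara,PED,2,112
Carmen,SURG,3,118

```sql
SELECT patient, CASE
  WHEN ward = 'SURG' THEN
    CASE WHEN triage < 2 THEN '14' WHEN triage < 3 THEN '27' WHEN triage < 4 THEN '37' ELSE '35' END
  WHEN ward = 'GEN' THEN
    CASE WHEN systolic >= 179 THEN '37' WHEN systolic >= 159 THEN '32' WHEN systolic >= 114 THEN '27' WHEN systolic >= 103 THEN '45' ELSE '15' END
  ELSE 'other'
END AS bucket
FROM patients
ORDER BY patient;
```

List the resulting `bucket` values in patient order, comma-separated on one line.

27, 27, 37, other, other, 15, other, other, other, 27, other, 35, other, other

patient=Alice: ward='SURG' → inner[triage < 3] → 27
patient=Bob: ward='SURG' → inner[triage < 3] → 27
patient=Carmen: ward='SURG' → inner[triage < 4] → 37
patient=Diego: ward='PED' → outer ELSE → other
patient=Jude: ward='ER' → outer ELSE → other
patient=Lena: ward='GEN' → inner[ELSE] → 15
patient=Mira: ward='PED' → outer ELSE → other
patient=Noor: ward='ER' → outer ELSE → other
patient=Omar: ward='ICU' → outer ELSE → other
patient=Quinn: ward='GEN' → inner[systolic >= 114] → 27
patient=Rosa: ward='ICU' → outer ELSE → other
patient=Uma: ward='SURG' → inner[ELSE] → 35
patient=Wes: ward='PED' → outer ELSE → other
patient=Yara: ward='PED' → outer ELSE → other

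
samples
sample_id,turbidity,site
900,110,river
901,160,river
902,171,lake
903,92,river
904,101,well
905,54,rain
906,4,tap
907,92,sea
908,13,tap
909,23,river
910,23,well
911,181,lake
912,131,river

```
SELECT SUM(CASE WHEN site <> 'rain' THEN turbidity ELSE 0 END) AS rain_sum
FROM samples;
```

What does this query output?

sample_id=900: ✓ → 110
sample_id=901: ✓ → 160
sample_id=902: ✓ → 171
sample_id=903: ✓ → 92
sample_id=904: ✓ → 101
sample_id=905: ✗
sample_id=906: ✓ → 4
sample_id=907: ✓ → 92
sample_id=908: ✓ → 13
sample_id=909: ✓ → 23
sample_id=910: ✓ → 23
sample_id=911: ✓ → 181
sample_id=912: ✓ → 131
rain_sum = 110 + 160 + 171 + 92 + 101 + 4 + 92 + 13 + 23 + 23 + 181 + 131 = 1101

1101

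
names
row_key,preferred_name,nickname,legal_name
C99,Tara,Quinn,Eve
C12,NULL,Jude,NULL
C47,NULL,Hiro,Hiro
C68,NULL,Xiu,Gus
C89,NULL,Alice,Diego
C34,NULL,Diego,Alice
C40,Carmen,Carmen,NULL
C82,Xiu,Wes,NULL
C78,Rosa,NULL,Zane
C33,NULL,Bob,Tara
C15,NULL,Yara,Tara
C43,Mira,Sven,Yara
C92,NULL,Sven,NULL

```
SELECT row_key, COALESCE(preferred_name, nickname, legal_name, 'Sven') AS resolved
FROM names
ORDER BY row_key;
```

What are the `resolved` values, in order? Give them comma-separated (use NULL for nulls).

row_key=C12: preferred_name=NULL, nickname=Jude → Jude
row_key=C15: preferred_name=NULL, nickname=Yara → Yara
row_key=C33: preferred_name=NULL, nickname=Bob → Bob
row_key=C34: preferred_name=NULL, nickname=Diego → Diego
row_key=C40: preferred_name=Carmen → Carmen
row_key=C43: preferred_name=Mira → Mira
row_key=C47: preferred_name=NULL, nickname=Hiro → Hiro
row_key=C68: preferred_name=NULL, nickname=Xiu → Xiu
row_key=C78: preferred_name=Rosa → Rosa
row_key=C82: preferred_name=Xiu → Xiu
row_key=C89: preferred_name=NULL, nickname=Alice → Alice
row_key=C92: preferred_name=NULL, nickname=Sven → Sven
row_key=C99: preferred_name=Tara → Tara

Jude, Yara, Bob, Diego, Carmen, Mira, Hiro, Xiu, Rosa, Xiu, Alice, Sven, Tara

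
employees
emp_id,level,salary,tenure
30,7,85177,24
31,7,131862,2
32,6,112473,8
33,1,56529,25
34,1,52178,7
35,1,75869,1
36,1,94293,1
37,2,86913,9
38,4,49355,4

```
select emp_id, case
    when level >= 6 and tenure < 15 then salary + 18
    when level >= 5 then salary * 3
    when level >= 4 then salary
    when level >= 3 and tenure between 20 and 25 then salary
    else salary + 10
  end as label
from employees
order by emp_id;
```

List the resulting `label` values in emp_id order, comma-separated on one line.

emp_id=30: level >= 5 → 255531
emp_id=31: level >= 6 and tenure < 15 → 131880
emp_id=32: level >= 6 and tenure < 15 → 112491
emp_id=33: ELSE → 56539
emp_id=34: ELSE → 52188
emp_id=35: ELSE → 75879
emp_id=36: ELSE → 94303
emp_id=37: ELSE → 86923
emp_id=38: level >= 4 → 49355

255531, 131880, 112491, 56539, 52188, 75879, 94303, 86923, 49355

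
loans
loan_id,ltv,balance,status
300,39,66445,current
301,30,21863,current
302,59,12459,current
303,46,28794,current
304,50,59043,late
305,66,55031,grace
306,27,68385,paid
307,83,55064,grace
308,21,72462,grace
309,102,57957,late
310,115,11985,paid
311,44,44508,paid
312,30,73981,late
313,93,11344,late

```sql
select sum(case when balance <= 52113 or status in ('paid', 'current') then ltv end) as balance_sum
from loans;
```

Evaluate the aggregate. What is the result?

loan_id=300: ✓ → 39
loan_id=301: ✓ → 30
loan_id=302: ✓ → 59
loan_id=303: ✓ → 46
loan_id=304: ✗
loan_id=305: ✗
loan_id=306: ✓ → 27
loan_id=307: ✗
loan_id=308: ✗
loan_id=309: ✗
loan_id=310: ✓ → 115
loan_id=311: ✓ → 44
loan_id=312: ✗
loan_id=313: ✓ → 93
balance_sum = 39 + 30 + 59 + 46 + 27 + 115 + 44 + 93 = 453

453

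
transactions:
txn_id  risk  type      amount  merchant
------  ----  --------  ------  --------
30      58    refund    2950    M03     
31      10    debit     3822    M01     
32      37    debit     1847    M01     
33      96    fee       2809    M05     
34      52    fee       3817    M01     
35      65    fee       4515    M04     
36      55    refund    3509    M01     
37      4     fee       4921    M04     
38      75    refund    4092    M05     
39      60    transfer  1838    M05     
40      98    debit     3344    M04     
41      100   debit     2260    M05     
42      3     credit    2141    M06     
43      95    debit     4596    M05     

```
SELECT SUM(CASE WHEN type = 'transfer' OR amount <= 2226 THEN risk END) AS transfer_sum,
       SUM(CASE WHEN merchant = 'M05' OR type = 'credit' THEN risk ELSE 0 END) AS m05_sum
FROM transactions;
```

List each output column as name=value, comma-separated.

[transfer_sum: type = 'transfer' OR amount <= 2226]
txn_id=30: ✗
txn_id=31: ✗
txn_id=32: ✓ → 37
txn_id=33: ✗
txn_id=34: ✗
txn_id=35: ✗
txn_id=36: ✗
txn_id=37: ✗
txn_id=38: ✗
txn_id=39: ✓ → 60
txn_id=40: ✗
txn_id=41: ✗
txn_id=42: ✓ → 3
txn_id=43: ✗
transfer_sum = 37 + 60 + 3 = 100
—
[m05_sum: merchant = 'M05' OR type = 'credit']
txn_id=30: ✗
txn_id=31: ✗
txn_id=32: ✗
txn_id=33: ✓ → 96
txn_id=34: ✗
txn_id=35: ✗
txn_id=36: ✗
txn_id=37: ✗
txn_id=38: ✓ → 75
txn_id=39: ✓ → 60
txn_id=40: ✗
txn_id=41: ✓ → 100
txn_id=42: ✓ → 3
txn_id=43: ✓ → 95
m05_sum = 96 + 75 + 60 + 100 + 3 + 95 = 429

transfer_sum=100, m05_sum=429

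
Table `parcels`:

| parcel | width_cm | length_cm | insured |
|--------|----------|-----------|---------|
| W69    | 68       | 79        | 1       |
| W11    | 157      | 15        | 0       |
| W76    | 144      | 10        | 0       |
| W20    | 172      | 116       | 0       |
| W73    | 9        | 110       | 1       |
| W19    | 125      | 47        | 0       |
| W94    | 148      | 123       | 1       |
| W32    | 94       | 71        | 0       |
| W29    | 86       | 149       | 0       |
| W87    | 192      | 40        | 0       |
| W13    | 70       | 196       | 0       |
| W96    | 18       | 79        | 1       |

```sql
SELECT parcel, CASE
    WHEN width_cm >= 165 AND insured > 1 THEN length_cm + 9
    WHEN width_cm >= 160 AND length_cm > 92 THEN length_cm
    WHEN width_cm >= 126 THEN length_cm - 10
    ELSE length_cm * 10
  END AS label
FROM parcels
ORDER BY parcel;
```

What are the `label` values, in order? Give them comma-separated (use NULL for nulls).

5, 1960, 470, 116, 1490, 710, 790, 1100, 0, 30, 113, 790

parcel=W11: width_cm >= 126 → 5
parcel=W13: ELSE → 1960
parcel=W19: ELSE → 470
parcel=W20: width_cm >= 160 AND length_cm > 92 → 116
parcel=W29: ELSE → 1490
parcel=W32: ELSE → 710
parcel=W69: ELSE → 790
parcel=W73: ELSE → 1100
parcel=W76: width_cm >= 126 → 0
parcel=W87: width_cm >= 126 → 30
parcel=W94: width_cm >= 126 → 113
parcel=W96: ELSE → 790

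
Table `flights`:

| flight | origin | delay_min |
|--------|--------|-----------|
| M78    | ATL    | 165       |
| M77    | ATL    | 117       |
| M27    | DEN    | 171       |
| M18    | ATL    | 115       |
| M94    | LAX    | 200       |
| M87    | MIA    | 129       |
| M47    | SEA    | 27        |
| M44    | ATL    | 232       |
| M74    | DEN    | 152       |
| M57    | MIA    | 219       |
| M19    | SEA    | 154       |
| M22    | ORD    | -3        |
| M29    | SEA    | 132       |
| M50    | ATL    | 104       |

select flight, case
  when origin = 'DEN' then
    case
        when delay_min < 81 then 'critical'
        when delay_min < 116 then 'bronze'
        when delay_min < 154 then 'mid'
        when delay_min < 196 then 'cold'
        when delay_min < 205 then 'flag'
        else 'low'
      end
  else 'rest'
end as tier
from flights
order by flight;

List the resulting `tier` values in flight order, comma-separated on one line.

rest, rest, rest, cold, rest, rest, rest, rest, rest, mid, rest, rest, rest, rest

flight=M18: origin='ATL' → outer ELSE → rest
flight=M19: origin='SEA' → outer ELSE → rest
flight=M22: origin='ORD' → outer ELSE → rest
flight=M27: origin='DEN' → inner[delay_min < 196] → cold
flight=M29: origin='SEA' → outer ELSE → rest
flight=M44: origin='ATL' → outer ELSE → rest
flight=M47: origin='SEA' → outer ELSE → rest
flight=M50: origin='ATL' → outer ELSE → rest
flight=M57: origin='MIA' → outer ELSE → rest
flight=M74: origin='DEN' → inner[delay_min < 154] → mid
flight=M77: origin='ATL' → outer ELSE → rest
flight=M78: origin='ATL' → outer ELSE → rest
flight=M87: origin='MIA' → outer ELSE → rest
flight=M94: origin='LAX' → outer ELSE → rest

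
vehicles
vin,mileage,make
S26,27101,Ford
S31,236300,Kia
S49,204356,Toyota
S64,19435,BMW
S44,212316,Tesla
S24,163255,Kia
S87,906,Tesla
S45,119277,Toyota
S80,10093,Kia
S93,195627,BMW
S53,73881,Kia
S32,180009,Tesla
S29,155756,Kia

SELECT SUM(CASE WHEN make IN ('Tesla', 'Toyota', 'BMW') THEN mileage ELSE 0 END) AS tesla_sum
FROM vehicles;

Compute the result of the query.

931926

vin=S26: ✗
vin=S31: ✗
vin=S49: ✓ → 204356
vin=S64: ✓ → 19435
vin=S44: ✓ → 212316
vin=S24: ✗
vin=S87: ✓ → 906
vin=S45: ✓ → 119277
vin=S80: ✗
vin=S93: ✓ → 195627
vin=S53: ✗
vin=S32: ✓ → 180009
vin=S29: ✗
tesla_sum = 204356 + 19435 + 212316 + 906 + 119277 + 195627 + 180009 = 931926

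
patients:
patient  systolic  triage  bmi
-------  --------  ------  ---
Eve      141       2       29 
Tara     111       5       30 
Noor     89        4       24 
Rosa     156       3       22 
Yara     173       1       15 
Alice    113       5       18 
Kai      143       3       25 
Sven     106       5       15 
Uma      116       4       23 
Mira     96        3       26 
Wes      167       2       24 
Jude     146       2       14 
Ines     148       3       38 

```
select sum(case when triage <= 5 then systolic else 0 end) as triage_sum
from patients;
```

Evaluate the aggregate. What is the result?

1705

patient=Eve: ✓ → 141
patient=Tara: ✓ → 111
patient=Noor: ✓ → 89
patient=Rosa: ✓ → 156
patient=Yara: ✓ → 173
patient=Alice: ✓ → 113
patient=Kai: ✓ → 143
patient=Sven: ✓ → 106
patient=Uma: ✓ → 116
patient=Mira: ✓ → 96
patient=Wes: ✓ → 167
patient=Jude: ✓ → 146
patient=Ines: ✓ → 148
triage_sum = 141 + 111 + 89 + 156 + 173 + 113 + 143 + 106 + 116 + 96 + 167 + 146 + 148 = 1705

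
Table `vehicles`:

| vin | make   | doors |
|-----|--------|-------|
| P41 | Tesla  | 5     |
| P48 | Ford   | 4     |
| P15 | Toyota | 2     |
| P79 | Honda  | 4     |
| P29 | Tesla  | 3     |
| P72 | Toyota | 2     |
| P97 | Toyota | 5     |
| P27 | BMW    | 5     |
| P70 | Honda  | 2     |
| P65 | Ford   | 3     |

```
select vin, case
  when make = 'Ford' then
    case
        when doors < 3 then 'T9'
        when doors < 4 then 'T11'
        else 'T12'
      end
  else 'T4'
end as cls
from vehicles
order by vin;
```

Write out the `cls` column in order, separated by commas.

T4, T4, T4, T4, T12, T11, T4, T4, T4, T4

vin=P15: make='Toyota' → outer ELSE → T4
vin=P27: make='BMW' → outer ELSE → T4
vin=P29: make='Tesla' → outer ELSE → T4
vin=P41: make='Tesla' → outer ELSE → T4
vin=P48: make='Ford' → inner[ELSE] → T12
vin=P65: make='Ford' → inner[doors < 4] → T11
vin=P70: make='Honda' → outer ELSE → T4
vin=P72: make='Toyota' → outer ELSE → T4
vin=P79: make='Honda' → outer ELSE → T4
vin=P97: make='Toyota' → outer ELSE → T4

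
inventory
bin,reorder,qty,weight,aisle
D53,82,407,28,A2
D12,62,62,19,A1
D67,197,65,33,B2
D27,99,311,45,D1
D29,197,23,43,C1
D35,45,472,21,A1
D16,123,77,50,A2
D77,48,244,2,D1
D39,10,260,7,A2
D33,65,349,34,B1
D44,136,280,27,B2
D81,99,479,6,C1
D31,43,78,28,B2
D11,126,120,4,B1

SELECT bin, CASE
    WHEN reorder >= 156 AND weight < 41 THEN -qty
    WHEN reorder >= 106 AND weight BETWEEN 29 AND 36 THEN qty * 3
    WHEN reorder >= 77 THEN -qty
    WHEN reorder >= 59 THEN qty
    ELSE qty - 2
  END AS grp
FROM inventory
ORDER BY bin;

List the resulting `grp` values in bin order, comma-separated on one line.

-120, 62, -77, -311, -23, 76, 349, 470, 258, -280, -407, -65, 242, -479

bin=D11: reorder >= 77 → -120
bin=D12: reorder >= 59 → 62
bin=D16: reorder >= 77 → -77
bin=D27: reorder >= 77 → -311
bin=D29: reorder >= 77 → -23
bin=D31: ELSE → 76
bin=D33: reorder >= 59 → 349
bin=D35: ELSE → 470
bin=D39: ELSE → 258
bin=D44: reorder >= 77 → -280
bin=D53: reorder >= 77 → -407
bin=D67: reorder >= 156 AND weight < 41 → -65
bin=D77: ELSE → 242
bin=D81: reorder >= 77 → -479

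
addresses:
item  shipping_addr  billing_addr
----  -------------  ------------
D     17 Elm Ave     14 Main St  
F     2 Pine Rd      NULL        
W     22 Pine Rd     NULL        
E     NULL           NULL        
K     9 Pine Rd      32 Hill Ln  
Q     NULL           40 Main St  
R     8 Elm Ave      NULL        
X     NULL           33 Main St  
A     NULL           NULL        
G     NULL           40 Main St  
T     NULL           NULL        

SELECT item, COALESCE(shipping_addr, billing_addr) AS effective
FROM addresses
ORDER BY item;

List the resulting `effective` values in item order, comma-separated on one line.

NULL, 17 Elm Ave, NULL, 2 Pine Rd, 40 Main St, 9 Pine Rd, 40 Main St, 8 Elm Ave, NULL, 22 Pine Rd, 33 Main St

item=A: shipping_addr=NULL, billing_addr=NULL (all NULL) → NULL
item=D: shipping_addr=17 Elm Ave → 17 Elm Ave
item=E: shipping_addr=NULL, billing_addr=NULL (all NULL) → NULL
item=F: shipping_addr=2 Pine Rd → 2 Pine Rd
item=G: shipping_addr=NULL, billing_addr=40 Main St → 40 Main St
item=K: shipping_addr=9 Pine Rd → 9 Pine Rd
item=Q: shipping_addr=NULL, billing_addr=40 Main St → 40 Main St
item=R: shipping_addr=8 Elm Ave → 8 Elm Ave
item=T: shipping_addr=NULL, billing_addr=NULL (all NULL) → NULL
item=W: shipping_addr=22 Pine Rd → 22 Pine Rd
item=X: shipping_addr=NULL, billing_addr=33 Main St → 33 Main St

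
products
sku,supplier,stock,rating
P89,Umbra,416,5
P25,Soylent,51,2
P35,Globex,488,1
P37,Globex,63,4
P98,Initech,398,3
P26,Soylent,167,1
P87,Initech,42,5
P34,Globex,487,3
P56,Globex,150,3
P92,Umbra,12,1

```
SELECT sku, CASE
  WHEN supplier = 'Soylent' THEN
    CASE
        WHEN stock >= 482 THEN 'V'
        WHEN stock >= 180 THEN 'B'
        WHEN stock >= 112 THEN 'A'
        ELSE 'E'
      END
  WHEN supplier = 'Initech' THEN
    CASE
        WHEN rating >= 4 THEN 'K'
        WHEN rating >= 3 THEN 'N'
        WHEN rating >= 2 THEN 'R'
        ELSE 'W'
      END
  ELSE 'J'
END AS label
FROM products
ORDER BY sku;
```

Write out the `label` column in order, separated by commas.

sku=P25: supplier='Soylent' → inner[ELSE] → E
sku=P26: supplier='Soylent' → inner[stock >= 112] → A
sku=P34: supplier='Globex' → outer ELSE → J
sku=P35: supplier='Globex' → outer ELSE → J
sku=P37: supplier='Globex' → outer ELSE → J
sku=P56: supplier='Globex' → outer ELSE → J
sku=P87: supplier='Initech' → inner[rating >= 4] → K
sku=P89: supplier='Umbra' → outer ELSE → J
sku=P92: supplier='Umbra' → outer ELSE → J
sku=P98: supplier='Initech' → inner[rating >= 3] → N

E, A, J, J, J, J, K, J, J, N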